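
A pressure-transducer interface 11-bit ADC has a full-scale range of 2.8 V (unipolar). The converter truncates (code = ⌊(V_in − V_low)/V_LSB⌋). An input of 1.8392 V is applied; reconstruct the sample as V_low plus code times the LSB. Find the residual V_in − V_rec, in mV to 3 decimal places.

One LSB is 2.8 V / 2048 = 1.367 mV.
Scaled input = 1345.2434 LSBs, so code = 1345.
Reconstructed: 1.8388672 V.
Error = 1.8392 − 1.8388672 = 0.000332812 V = 0.333 mV.

0.333 mV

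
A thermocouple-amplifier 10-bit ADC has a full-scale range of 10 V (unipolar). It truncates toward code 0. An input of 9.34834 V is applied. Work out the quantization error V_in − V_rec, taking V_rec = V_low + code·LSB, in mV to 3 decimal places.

2.637 mV

One LSB is 10 V / 1024 = 9.766 mV.
Scaled input = 957.2700 LSBs, so code = 957.
Code 957 maps back to 0 + 957×0.00976562 V = 9.3457031 V.
V_in − V_rec = 0.00263687 V = 2.637 mV.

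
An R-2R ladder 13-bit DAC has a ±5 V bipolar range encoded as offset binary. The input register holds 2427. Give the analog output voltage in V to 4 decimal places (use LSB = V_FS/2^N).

-2.0374 V

LSB = 10 V / 2^13 = 1.221 mV.
V_out = (−5) + 2427 × 0.0012207 V = -2.03735 V.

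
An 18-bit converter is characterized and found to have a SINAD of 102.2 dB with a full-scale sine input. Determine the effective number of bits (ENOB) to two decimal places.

16.68 bits

ENOB = (SINAD − 1.76) / 6.02 = (102.2 − 1.76)/6.02 = 16.684.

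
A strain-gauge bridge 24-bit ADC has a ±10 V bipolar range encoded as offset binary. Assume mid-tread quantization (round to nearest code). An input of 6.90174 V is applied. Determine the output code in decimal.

Full-scale span = 20 V; LSB = 20/2^24 = 1.19 µV.
(6.90174 − (−10)) / 1.19209e-06 = 14178207.138 LSBs.
round(14178207.138) = 14178207.

code 14178207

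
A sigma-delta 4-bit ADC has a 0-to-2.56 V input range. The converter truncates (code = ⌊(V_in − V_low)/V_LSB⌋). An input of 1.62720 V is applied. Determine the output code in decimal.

With 16 levels over 2.56 V, one step is 160.000 mV.
Input sits at 10.170 steps above V_low.
⌊·⌋(10.170) = 10.

code 10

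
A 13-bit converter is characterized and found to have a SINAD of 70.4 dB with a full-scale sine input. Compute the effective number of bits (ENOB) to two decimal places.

ENOB = (SINAD − 1.76) / 6.02 = (70.4 − 1.76)/6.02 = 11.402.

11.40 bits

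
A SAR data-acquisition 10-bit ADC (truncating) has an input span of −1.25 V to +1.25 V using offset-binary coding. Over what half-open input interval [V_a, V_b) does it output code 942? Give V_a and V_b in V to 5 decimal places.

LSB = 2.5/2^10 = 2.441 mV.
V_a = V_low + 942·LSB = 1.0498 V; V_b = V_low + 943·LSB = 1.05225 V.

[1.04980 V, 1.05225 V)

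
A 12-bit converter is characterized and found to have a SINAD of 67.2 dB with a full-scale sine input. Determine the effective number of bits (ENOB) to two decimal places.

10.87 bits

ENOB = (SINAD − 1.76) / 6.02 = (67.2 − 1.76)/6.02 = 10.870.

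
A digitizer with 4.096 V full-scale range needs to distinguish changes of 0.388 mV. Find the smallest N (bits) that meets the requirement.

14 bits

Number of steps required ≥ 4.096 V / 0.388 mV = 10556.70.
Need 2^N ≥ 10556.70; 2^13 = 8192, 2^14 = 16384.
Minimum N = 14.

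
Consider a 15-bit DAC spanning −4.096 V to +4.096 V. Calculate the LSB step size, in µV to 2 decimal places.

Full-scale span = 8.192 V.
LSB = 8.192 / 2^15 = 8.192 / 32768 = 0.00025 V = 250.00 µV.

250.00 µV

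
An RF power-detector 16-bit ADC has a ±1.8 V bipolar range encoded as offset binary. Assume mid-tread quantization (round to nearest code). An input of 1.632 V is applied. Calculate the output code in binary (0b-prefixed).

LSB = 3.6 V / 65536 = 54.93 µV.
Input sits at 62477.653 steps above V_low.
Round → code 62478.
In binary (0b-prefixed): 0b1111010000001110.

code 0b1111010000001110 (decimal 62478)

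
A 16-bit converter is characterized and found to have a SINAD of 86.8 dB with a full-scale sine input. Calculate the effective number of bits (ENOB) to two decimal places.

14.13 bits

ENOB = (SINAD − 1.76) / 6.02 = (86.8 − 1.76)/6.02 = 14.126.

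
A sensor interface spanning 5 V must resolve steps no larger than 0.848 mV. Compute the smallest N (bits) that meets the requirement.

Number of steps required ≥ 5 V / 0.848 mV = 5896.23.
Need 2^N ≥ 5896.23; 2^12 = 4096, 2^13 = 8192.
Minimum N = 13.

13 bits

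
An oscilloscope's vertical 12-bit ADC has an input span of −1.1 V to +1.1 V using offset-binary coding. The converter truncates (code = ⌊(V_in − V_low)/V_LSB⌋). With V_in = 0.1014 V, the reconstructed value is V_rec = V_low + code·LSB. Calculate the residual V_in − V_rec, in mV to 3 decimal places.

0.423 mV

Step size: 2.2 V ÷ 2^12 = 0.537 mV.
Scaled input = 2236.7884 LSBs, so code = 2236.
V_rec = (−1.1) + 2236·0.000537109 = 0.10097656 V.
Difference: 0.000423437 V → 0.423 mV.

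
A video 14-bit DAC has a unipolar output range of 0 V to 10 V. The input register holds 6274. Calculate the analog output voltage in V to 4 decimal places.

LSB = 10 V / 2^14 = 0.610 mV.
V_out = 0 + 6274 × 0.000610352 V = 3.82935 V.

3.8293 V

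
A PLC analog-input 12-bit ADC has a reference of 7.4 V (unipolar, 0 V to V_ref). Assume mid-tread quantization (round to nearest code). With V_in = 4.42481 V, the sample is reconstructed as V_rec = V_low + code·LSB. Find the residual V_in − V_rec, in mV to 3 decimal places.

0.347 mV

One LSB is 7.4 V / 4096 = 1.807 mV.
(4.42481 − 0)/0.00180664 = 2449.1921; round gives code 2449.
Code 2449 maps back to 0 + 2449×0.00180664 V = 4.4244629 V.
V_in − V_rec = 0.000347109 V = 0.347 mV.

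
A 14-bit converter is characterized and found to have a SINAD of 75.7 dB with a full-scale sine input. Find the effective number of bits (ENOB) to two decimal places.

12.28 bits

ENOB = (SINAD − 1.76) / 6.02 = (75.7 − 1.76)/6.02 = 12.282.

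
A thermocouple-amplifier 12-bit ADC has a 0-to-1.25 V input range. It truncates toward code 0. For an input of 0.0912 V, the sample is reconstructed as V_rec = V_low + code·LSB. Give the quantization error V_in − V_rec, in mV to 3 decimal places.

0.258 mV

LSB = 1.25/2^12 = 305.18 µV.
(V_in − V_low)/LSB = (0.0912 − 0)/0.000305176 = 298.8442 → code 298 (floor).
Code 298 maps back to 0 + 298×0.000305176 V = 0.090942383 V.
Difference: 0.000257617 V → 0.258 mV.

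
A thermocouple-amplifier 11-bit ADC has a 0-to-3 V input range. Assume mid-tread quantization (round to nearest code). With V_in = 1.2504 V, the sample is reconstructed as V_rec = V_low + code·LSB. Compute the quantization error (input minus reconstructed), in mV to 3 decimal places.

-0.577 mV

LSB = 3/2^11 = 1.465 mV.
Scaled input = 853.6064 LSBs, so code = 854.
Code 854 maps back to 0 + 854×0.00146484 V = 1.2509766 V.
V_in − V_rec = -0.000576563 V = -0.577 mV.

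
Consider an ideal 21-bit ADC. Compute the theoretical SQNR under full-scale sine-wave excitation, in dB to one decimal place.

SNR ≈ 6.02·N + 1.76 dB = 6.02·21 + 1.76 = 128.18 dB.

128.2 dB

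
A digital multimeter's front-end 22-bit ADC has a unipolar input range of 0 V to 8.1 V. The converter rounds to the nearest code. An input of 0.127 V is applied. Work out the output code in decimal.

With 4194304 levels over 8.1 V, one step is 1.93 µV.
(0.127 − 0) / 1.93119e-06 = 65762.544 LSBs.
Round → code 65763.

code 65763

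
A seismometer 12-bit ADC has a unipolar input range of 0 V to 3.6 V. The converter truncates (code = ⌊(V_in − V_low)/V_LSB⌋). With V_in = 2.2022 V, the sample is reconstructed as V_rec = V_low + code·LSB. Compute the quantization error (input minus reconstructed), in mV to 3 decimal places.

0.540 mV

LSB = 3.6/2^12 = 0.879 mV.
Scaled input = 2505.6142 LSBs, so code = 2505.
Code 2505 maps back to 0 + 2505×0.000878906 V = 2.2016602 V.
Error = 2.2022 − 2.2016602 = 0.000539844 V = 0.540 mV.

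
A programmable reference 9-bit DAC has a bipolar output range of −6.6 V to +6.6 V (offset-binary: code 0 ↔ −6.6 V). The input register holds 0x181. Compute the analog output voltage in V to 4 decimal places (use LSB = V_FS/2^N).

LSB = 13.2 V / 2^9 = 25.781 mV.
Code 0x181 = 385 decimal.
V_out = (−6.6) + 385 × 0.0257812 V = 3.32578 V.

3.3258 V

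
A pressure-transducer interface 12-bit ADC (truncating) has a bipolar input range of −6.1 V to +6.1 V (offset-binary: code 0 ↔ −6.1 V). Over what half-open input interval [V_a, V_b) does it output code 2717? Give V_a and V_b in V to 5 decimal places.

[1.99263 V, 1.99561 V)

LSB = 12.2/2^12 = 2.979 mV.
V_a = V_low + 2717·LSB = 1.99263 V; V_b = V_low + 2718·LSB = 1.99561 V.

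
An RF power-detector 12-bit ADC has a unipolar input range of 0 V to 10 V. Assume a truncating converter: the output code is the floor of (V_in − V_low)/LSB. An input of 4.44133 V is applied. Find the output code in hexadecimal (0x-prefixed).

code 0x71B (decimal 1819)

Full-scale span = 10 V; LSB = 10/2^12 = 2.441 mV.
Input sits at 1819.169 steps above V_low.
⌊·⌋(1819.169) = 1819.
In hexadecimal (0x-prefixed): 0x71B.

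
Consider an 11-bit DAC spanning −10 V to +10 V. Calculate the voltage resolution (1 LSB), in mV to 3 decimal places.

Full-scale span = 20 V.
LSB = 20 / 2^11 = 20 / 2048 = 0.00976562 V = 9.766 mV.

9.766 mV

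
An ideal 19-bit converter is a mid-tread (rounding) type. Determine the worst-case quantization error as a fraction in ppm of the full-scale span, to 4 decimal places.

0.9537 ppm

Rounding → worst-case error = ½ LSB = V_FS/2^20, so 1e+06/1048576 = 0.953674 ppm of full scale.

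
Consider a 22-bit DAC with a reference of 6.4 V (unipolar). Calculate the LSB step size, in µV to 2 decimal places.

Full-scale span = 6.4 V.
LSB = 6.4 / 2^22 = 6.4 / 4194304 = 1.52588e-06 V = 1.53 µV.

1.53 µV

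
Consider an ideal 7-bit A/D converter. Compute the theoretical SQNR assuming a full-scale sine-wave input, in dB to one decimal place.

43.9 dB

SNR ≈ 6.02·N + 1.76 dB = 6.02·7 + 1.76 = 43.90 dB.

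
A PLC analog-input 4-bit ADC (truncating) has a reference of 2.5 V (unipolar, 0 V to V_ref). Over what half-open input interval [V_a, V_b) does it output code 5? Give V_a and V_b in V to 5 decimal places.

LSB = 2.5/2^4 = 156.250 mV.
V_a = V_low + 5·LSB = 0.78125 V; V_b = V_low + 6·LSB = 0.9375 V.

[0.78125 V, 0.93750 V)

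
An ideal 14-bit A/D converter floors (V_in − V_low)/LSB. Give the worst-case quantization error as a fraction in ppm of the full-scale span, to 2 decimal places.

Truncating → worst-case error = 1 LSB = V_FS/2^14, so 1e+06/16384 = 61.0352 ppm of full scale.

61.04 ppm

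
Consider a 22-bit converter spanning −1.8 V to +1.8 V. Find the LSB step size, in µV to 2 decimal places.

Full-scale span = 3.6 V.
LSB = 3.6 / 2^22 = 3.6 / 4194304 = 8.58307e-07 V = 0.86 µV.

0.86 µV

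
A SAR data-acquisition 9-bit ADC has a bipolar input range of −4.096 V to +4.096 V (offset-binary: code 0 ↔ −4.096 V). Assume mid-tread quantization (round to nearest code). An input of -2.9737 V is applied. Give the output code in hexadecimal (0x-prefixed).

LSB = 8.192 V / 512 = 16.000 mV.
Input sits at 70.144 steps above V_low.
Round → code 70.
In hexadecimal (0x-prefixed): 0x46.

code 0x46 (decimal 70)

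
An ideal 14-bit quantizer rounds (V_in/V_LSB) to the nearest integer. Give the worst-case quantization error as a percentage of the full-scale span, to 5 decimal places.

Rounding → worst-case error = ½ LSB = V_FS/2^15, so 100/32768 = 0.00305176 % of full scale.

0.00305 %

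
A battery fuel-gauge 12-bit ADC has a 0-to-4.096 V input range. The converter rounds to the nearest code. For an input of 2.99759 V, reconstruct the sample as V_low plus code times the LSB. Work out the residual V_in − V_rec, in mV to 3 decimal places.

One LSB is 4.096 V / 4096 = 1.000 mV.
(V_in − V_low)/LSB = (2.99759 − 0)/0.001 = 2997.5900 → code 2998 (round).
Reconstructed: 2.998 V.
V_in − V_rec = -0.00041 V = -0.410 mV.

-0.410 mV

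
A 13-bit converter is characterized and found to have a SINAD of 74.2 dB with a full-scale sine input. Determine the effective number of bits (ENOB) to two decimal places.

12.03 bits

ENOB = (SINAD − 1.76) / 6.02 = (74.2 − 1.76)/6.02 = 12.033.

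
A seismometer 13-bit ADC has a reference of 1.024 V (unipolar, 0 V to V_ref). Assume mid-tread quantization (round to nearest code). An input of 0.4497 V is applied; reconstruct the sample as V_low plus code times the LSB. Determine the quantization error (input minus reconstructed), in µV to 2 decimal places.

-50.00 µV

Step size: 1.024 V ÷ 2^13 = 125.00 µV.
(V_in − V_low)/LSB = (0.4497 − 0)/0.000125 = 3597.6000 → code 3598 (round).
Reconstructed: 0.44975 V.
V_in − V_rec = -5e-05 V = -50.00 µV.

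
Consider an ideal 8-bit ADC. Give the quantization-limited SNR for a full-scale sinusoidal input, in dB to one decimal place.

SNR ≈ 6.02·N + 1.76 dB = 6.02·8 + 1.76 = 49.92 dB.

49.9 dB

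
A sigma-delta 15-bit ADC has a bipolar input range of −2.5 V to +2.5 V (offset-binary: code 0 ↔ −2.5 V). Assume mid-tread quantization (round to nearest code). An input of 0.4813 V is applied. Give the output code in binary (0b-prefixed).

code 0b100110001010010 (decimal 19538)

Full-scale span = 5 V; LSB = 5/2^15 = 152.59 µV.
(V_in − V_low)/LSB = (0.4813 − (−2.5)) / 0.000152588 = 19538.248.
Round → code 19538.
In binary (0b-prefixed): 0b100110001010010.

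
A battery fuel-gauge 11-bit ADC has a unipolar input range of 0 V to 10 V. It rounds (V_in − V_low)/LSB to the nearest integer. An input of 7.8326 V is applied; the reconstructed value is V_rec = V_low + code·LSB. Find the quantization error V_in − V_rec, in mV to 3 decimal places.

0.569 mV

Step size: 10 V ÷ 2^11 = 4.883 mV.
Scaled input = 1604.1165 LSBs, so code = 1604.
Reconstructed: 7.8320312 V.
Error = 7.8326 − 7.8320312 = 0.00056875 V = 0.569 mV.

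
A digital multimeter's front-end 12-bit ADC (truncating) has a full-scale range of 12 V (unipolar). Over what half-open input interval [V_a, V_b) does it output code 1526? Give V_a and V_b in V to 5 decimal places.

LSB = 12/2^12 = 2.930 mV.
V_a = V_low + 1526·LSB = 4.4707 V; V_b = V_low + 1527·LSB = 4.47363 V.

[4.47070 V, 4.47363 V)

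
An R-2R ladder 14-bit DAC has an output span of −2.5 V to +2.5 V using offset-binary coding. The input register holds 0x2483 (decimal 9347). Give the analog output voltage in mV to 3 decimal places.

LSB = 5 V / 2^14 = 305.18 µV.
Code 0x2483 = 9347 decimal.
V_out = (−2.5) + 9347 × 0.000305176 V = 0.352478 V.
= 352.478 mV.

352.478 mV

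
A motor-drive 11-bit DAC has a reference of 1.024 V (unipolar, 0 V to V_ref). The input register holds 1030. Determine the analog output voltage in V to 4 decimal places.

0.5150 V

LSB = 1.024 V / 2^11 = 0.500 mV.
V_out = 0 + 1030 × 0.0005 V = 0.515 V.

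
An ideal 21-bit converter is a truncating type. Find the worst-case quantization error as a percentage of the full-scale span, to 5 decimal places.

Truncating → worst-case error = 1 LSB = V_FS/2^21, so 100/2097152 = 4.76837e-05 % of full scale.

0.00005 %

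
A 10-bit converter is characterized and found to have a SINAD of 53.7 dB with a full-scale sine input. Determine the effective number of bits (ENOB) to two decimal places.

8.63 bits

ENOB = (SINAD − 1.76) / 6.02 = (53.7 − 1.76)/6.02 = 8.628.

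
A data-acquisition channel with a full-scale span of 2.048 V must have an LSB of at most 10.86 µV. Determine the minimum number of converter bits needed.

18 bits

Number of steps required ≥ 2.048 V / 10.86 µV = 188581.95.
Need 2^N ≥ 188581.95; 2^17 = 131072, 2^18 = 262144.
Minimum N = 18.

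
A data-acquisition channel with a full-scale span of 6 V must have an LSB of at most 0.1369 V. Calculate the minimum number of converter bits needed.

6 bits

Number of steps required ≥ 6 V / 0.1369 V = 43.83.
Need 2^N ≥ 43.83; 2^5 = 32, 2^6 = 64.
Minimum N = 6.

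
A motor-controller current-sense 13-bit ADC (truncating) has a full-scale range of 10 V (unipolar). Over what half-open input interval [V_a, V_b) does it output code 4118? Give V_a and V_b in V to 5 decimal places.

[5.02686 V, 5.02808 V)

LSB = 10/2^13 = 1.221 mV.
V_a = V_low + 4118·LSB = 5.02686 V; V_b = V_low + 4119·LSB = 5.02808 V.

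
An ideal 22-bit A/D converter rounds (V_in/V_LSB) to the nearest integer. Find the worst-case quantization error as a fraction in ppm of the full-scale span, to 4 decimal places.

Rounding → worst-case error = ½ LSB = V_FS/2^23, so 1e+06/8388608 = 0.119209 ppm of full scale.

0.1192 ppm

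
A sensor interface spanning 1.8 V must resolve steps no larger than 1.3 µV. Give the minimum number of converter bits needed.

Number of steps required ≥ 1.8 V / 1.3 µV = 1384615.38.
Need 2^N ≥ 1384615.38; 2^20 = 1048576, 2^21 = 2097152.
Minimum N = 21.

21 bits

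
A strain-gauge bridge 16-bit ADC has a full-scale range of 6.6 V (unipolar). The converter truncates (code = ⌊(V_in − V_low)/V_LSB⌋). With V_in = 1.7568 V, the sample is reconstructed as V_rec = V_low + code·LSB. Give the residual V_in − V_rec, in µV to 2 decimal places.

49.51 µV

One LSB is 6.6 V / 65536 = 100.71 µV.
Scaled input = 17444.4916 LSBs, so code = 17444.
Code 17444 maps back to 0 + 17444×0.000100708 V = 1.7567505 V.
V_in − V_rec = 4.95117e-05 V = 49.51 µV.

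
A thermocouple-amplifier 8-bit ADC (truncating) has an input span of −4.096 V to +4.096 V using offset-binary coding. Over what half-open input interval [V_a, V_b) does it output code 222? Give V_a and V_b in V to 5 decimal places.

[3.00800 V, 3.04000 V)

LSB = 8.192/2^8 = 32.000 mV.
V_a = V_low + 222·LSB = 3.008 V; V_b = V_low + 223·LSB = 3.04 V.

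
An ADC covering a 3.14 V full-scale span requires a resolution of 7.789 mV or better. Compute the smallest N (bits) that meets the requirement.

9 bits

Number of steps required ≥ 3.14 V / 7.789 mV = 403.13.
Need 2^N ≥ 403.13; 2^8 = 256, 2^9 = 512.
Minimum N = 9.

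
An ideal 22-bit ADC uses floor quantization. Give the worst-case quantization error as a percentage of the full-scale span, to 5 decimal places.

Truncating → worst-case error = 1 LSB = V_FS/2^22, so 100/4194304 = 2.38419e-05 % of full scale.

0.00002 %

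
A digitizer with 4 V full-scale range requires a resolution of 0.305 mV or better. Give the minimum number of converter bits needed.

14 bits

Number of steps required ≥ 4 V / 0.305 mV = 13114.75.
Need 2^N ≥ 13114.75; 2^13 = 8192, 2^14 = 16384.
Minimum N = 14.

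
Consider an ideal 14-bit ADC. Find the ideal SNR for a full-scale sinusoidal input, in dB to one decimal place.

86.0 dB

SNR ≈ 6.02·N + 1.76 dB = 6.02·14 + 1.76 = 86.04 dB.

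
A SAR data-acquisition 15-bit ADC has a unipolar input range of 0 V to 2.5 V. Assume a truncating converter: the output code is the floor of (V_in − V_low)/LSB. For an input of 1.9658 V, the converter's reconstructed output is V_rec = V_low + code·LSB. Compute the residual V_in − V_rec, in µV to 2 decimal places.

10.21 µV

LSB = 2.5/2^15 = 76.29 µV.
Scaled input = 25766.1338 LSBs, so code = 25766.
Reconstructed: 1.9657898 V.
Error = 1.9658 − 1.9657898 = 1.02051e-05 V = 10.21 µV.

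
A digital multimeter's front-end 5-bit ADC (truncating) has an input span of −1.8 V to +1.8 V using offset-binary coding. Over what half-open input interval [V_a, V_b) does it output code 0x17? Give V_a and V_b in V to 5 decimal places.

[0.78750 V, 0.90000 V)

LSB = 3.6/2^5 = 112.500 mV.
Code 0x17 = 23 decimal.
V_a = V_low + 23·LSB = 0.7875 V; V_b = V_low + 24·LSB = 0.9 V.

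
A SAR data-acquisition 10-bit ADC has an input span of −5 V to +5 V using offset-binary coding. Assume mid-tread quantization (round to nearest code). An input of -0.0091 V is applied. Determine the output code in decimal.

code 511

LSB = 10 V / 1024 = 9.766 mV.
(V_in − V_low)/LSB = (-0.0091 − (−5)) / 0.00976562 = 511.068.
round(511.068) = 511.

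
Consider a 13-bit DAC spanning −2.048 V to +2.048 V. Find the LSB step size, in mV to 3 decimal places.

0.500 mV

Full-scale span = 4.096 V.
LSB = 4.096 / 2^13 = 4.096 / 8192 = 0.0005 V = 0.500 mV.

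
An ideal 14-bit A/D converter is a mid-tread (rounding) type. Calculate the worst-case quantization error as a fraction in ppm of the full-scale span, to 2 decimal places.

Rounding → worst-case error = ½ LSB = V_FS/2^15, so 1e+06/32768 = 30.5176 ppm of full scale.

30.52 ppm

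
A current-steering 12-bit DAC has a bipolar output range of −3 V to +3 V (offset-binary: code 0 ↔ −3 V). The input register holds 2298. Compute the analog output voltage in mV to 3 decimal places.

LSB = 6 V / 2^12 = 1.465 mV.
V_out = (−3) + 2298 × 0.00146484 V = 0.366211 V.
= 366.211 mV.

366.211 mV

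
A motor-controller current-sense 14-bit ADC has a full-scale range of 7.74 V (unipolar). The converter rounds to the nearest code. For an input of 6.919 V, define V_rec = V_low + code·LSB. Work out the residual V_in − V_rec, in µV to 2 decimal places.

52.25 µV

LSB = 7.74/2^14 = 472.41 µV.
(6.919 − 0)/0.000472412 = 14646.1106; round gives code 14646.
V_rec = 0 + 14646·0.000472412 = 6.9189478 V.
Difference: 5.22461e-05 V → 52.25 µV.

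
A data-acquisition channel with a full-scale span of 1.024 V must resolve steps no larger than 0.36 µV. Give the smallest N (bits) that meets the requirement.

Number of steps required ≥ 1.024 V / 0.36 µV = 2844444.44.
Need 2^N ≥ 2844444.44; 2^21 = 2097152, 2^22 = 4194304.
Minimum N = 22.

22 bits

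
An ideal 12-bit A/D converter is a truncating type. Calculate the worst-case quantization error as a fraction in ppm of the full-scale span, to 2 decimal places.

244.14 ppm

Truncating → worst-case error = 1 LSB = V_FS/2^12, so 1e+06/4096 = 244.141 ppm of full scale.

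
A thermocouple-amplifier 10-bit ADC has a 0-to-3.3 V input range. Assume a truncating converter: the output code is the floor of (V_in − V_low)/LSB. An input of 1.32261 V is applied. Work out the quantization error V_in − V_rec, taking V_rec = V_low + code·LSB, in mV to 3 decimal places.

Step size: 3.3 V ÷ 2^10 = 3.223 mV.
(1.32261 − 0)/0.00322266 = 410.4099; ⌊·⌋ gives code 410.
V_rec = 0 + 410·0.00322266 = 1.3212891 V.
Difference: 0.00132094 V → 1.321 mV.

1.321 mV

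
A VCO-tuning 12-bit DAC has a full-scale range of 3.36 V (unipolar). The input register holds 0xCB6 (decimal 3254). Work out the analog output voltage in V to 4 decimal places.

LSB = 3.36 V / 2^12 = 0.820 mV.
Code 0xCB6 = 3254 decimal.
V_out = 0 + 3254 × 0.000820312 V = 2.6693 V.

2.6693 V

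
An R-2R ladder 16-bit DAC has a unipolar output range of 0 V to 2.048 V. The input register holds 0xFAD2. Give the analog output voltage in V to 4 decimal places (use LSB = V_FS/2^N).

LSB = 2.048 V / 2^16 = 31.25 µV.
Code 0xFAD2 = 64210 decimal.
V_out = 0 + 64210 × 3.125e-05 V = 2.00656 V.

2.0066 V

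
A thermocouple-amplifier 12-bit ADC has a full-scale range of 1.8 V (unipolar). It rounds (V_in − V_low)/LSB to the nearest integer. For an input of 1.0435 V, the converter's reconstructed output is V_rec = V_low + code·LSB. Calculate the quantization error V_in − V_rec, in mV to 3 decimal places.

-0.201 mV

One LSB is 1.8 V / 4096 = 439.45 µV.
(1.0435 − 0)/0.000439453 = 2374.5422; round gives code 2375.
V_rec = 0 + 2375·0.000439453 = 1.0437012 V.
Error = 1.0435 − 1.0437012 = -0.000201172 V = -0.201 mV.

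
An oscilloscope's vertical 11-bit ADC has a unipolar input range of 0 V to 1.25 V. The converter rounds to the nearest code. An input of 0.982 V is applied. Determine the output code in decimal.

code 1609

LSB = 1.25 V / 2048 = 0.610 mV.
(V_in − V_low)/LSB = (0.982 − 0) / 0.000610352 = 1608.909.
So the output code is 1609.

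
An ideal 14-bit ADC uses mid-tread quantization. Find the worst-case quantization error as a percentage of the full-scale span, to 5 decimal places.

0.00305 %

Rounding → worst-case error = ½ LSB = V_FS/2^15, so 100/32768 = 0.00305176 % of full scale.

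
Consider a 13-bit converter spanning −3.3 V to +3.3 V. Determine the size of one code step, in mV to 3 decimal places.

Full-scale span = 6.6 V.
LSB = 6.6 / 2^13 = 6.6 / 8192 = 0.000805664 V = 0.806 mV.

0.806 mV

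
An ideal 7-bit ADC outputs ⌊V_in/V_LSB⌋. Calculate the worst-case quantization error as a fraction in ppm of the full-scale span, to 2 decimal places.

7812.50 ppm

Truncating → worst-case error = 1 LSB = V_FS/2^7, so 1e+06/128 = 7812.5 ppm of full scale.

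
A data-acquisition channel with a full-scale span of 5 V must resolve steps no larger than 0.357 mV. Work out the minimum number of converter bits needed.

Number of steps required ≥ 5 V / 0.357 mV = 14005.60.
Need 2^N ≥ 14005.60; 2^13 = 8192, 2^14 = 16384.
Minimum N = 14.

14 bits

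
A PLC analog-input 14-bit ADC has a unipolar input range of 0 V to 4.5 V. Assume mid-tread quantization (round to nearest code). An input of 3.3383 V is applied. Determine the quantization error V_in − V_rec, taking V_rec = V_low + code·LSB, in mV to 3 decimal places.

0.104 mV

LSB = 4.5/2^14 = 274.66 µV.
(3.3383 − 0)/0.000274658 = 12154.3794; round gives code 12154.
Code 12154 maps back to 0 + 12154×0.000274658 V = 3.3381958 V.
Error = 3.3383 − 3.3381958 = 0.000104199 V = 0.104 mV.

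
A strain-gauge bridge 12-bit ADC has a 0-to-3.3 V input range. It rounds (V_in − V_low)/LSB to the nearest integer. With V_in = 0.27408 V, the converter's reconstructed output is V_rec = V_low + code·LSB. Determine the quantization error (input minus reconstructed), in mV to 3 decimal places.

0.154 mV

One LSB is 3.3 V / 4096 = 0.806 mV.
(0.27408 − 0)/0.000805664 = 340.1914; round gives code 340.
Code 340 maps back to 0 + 340×0.000805664 V = 0.27392578 V.
Difference: 0.000154219 V → 0.154 mV.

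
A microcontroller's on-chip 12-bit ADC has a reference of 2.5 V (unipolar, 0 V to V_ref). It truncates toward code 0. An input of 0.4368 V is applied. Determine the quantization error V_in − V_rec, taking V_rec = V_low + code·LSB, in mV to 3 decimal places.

Step size: 2.5 V ÷ 2^12 = 0.610 mV.
(0.4368 − 0)/0.000610352 = 715.6531; ⌊·⌋ gives code 715.
V_rec = 0 + 715·0.000610352 = 0.43640137 V.
Error = 0.4368 − 0.43640137 = 0.000398633 V = 0.399 mV.

0.399 mV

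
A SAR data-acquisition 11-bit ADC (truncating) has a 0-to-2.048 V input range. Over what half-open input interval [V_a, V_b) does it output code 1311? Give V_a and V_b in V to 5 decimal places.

LSB = 2.048/2^11 = 1.000 mV.
V_a = V_low + 1311·LSB = 1.311 V; V_b = V_low + 1312·LSB = 1.312 V.

[1.31100 V, 1.31200 V)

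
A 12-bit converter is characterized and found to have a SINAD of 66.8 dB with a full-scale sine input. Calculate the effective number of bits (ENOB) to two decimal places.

10.80 bits

ENOB = (SINAD − 1.76) / 6.02 = (66.8 − 1.76)/6.02 = 10.804.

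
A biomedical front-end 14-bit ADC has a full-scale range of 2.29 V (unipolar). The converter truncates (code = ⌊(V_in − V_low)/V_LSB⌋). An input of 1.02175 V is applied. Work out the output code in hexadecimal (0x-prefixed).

LSB = 2.29 V / 16384 = 139.77 µV.
(1.02175 − 0) / 0.000139771 = 7310.197 LSBs.
So the output code is 7310.
In hexadecimal (0x-prefixed): 0x1C8E.

code 0x1C8E (decimal 7310)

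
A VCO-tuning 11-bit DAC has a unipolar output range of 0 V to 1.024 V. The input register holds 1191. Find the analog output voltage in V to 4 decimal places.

0.5955 V

LSB = 1.024 V / 2^11 = 0.500 mV.
V_out = 0 + 1191 × 0.0005 V = 0.5955 V.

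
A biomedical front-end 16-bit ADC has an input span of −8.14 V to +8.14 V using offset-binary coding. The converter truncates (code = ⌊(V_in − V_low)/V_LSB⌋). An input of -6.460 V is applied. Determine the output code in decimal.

With 65536 levels over 16.28 V, one step is 248.41 µV.
Input sits at 6762.929 steps above V_low.
Floor → code 6762.

code 6762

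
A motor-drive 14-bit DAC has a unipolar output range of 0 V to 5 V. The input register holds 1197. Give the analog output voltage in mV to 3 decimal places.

365.295 mV

LSB = 5 V / 2^14 = 305.18 µV.
V_out = 0 + 1197 × 0.000305176 V = 0.365295 V.
= 365.295 mV.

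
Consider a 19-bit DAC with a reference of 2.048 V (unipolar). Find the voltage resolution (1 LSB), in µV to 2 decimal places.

3.91 µV

Full-scale span = 2.048 V.
LSB = 2.048 / 2^19 = 2.048 / 524288 = 3.90625e-06 V = 3.91 µV.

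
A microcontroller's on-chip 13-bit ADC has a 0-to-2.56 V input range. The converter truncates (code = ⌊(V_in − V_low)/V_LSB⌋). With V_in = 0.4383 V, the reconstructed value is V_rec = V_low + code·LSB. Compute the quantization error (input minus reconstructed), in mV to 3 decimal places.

0.175 mV

LSB = 2.56/2^13 = 312.50 µV.
Scaled input = 1402.5600 LSBs, so code = 1402.
Reconstructed: 0.438125 V.
Error = 0.4383 − 0.438125 = 0.000175 V = 0.175 mV.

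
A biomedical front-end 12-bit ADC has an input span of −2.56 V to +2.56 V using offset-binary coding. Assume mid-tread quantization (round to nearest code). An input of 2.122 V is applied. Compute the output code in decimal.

code 3746

Full-scale span = 5.12 V; LSB = 5.12/2^12 = 1.250 mV.
Input sits at 3745.600 steps above V_low.
Round → code 3746.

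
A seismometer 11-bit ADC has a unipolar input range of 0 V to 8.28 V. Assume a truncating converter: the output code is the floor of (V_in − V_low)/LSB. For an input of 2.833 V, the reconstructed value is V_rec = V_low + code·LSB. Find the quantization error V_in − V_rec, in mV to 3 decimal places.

2.922 mV

One LSB is 8.28 V / 2048 = 4.043 mV.
Scaled input = 700.7227 LSBs, so code = 700.
Reconstructed: 2.8300781 V.
Difference: 0.00292187 V → 2.922 mV.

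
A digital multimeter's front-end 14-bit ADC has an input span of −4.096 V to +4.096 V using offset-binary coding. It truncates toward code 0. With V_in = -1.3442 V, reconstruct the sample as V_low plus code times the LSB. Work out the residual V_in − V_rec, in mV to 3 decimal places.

One LSB is 8.192 V / 16384 = 0.500 mV.
(-1.3442 − (−4.096))/0.0005 = 5503.6000; ⌊·⌋ gives code 5503.
Code 5503 maps back to (−4.096) + 5503×0.0005 V = -1.3445 V.
Error = -1.3442 − (−1.3445) = 0.0003 V = 0.300 mV.

0.300 mV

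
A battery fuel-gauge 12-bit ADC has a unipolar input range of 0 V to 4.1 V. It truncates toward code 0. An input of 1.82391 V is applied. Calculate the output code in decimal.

code 1822

LSB = 4.1 V / 4096 = 1.001 mV.
(V_in − V_low)/LSB = (1.82391 − 0) / 0.00100098 = 1822.131.
⌊·⌋(1822.131) = 1822.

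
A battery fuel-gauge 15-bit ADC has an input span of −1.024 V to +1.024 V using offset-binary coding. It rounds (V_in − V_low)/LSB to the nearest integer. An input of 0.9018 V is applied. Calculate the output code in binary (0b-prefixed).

code 0b111100001011101 (decimal 30813)

LSB = 2.048 V / 32768 = 62.50 µV.
Input sits at 30812.800 steps above V_low.
So the output code is 30813.
In binary (0b-prefixed): 0b111100001011101.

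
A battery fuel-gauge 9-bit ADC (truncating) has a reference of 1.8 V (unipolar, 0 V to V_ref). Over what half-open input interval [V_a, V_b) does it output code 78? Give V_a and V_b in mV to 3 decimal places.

LSB = 1.8/2^9 = 3.516 mV.
V_a = V_low + 78·LSB = 0.274219 V; V_b = V_low + 79·LSB = 0.277734 V.

[274.219 mV, 277.734 mV)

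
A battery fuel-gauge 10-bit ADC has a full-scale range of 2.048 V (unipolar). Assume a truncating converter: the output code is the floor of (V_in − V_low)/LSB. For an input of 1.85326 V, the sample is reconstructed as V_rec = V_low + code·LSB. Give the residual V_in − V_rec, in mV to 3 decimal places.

1.260 mV

One LSB is 2.048 V / 1024 = 2.000 mV.
(1.85326 − 0)/0.002 = 926.6300; ⌊·⌋ gives code 926.
V_rec = 0 + 926·0.002 = 1.852 V.
V_in − V_rec = 0.00126 V = 1.260 mV.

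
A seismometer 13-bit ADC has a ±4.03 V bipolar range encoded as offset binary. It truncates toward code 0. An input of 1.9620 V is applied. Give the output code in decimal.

code 6090

Full-scale span = 8.06 V; LSB = 8.06/2^13 = 0.984 mV.
Input sits at 6090.132 steps above V_low.
Floor → code 6090.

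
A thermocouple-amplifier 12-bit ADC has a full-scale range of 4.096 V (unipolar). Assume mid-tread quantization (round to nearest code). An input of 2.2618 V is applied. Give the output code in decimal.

Full-scale span = 4.096 V; LSB = 4.096/2^12 = 1.000 mV.
(2.2618 − 0) / 0.001 = 2261.800 LSBs.
Round → code 2262.

code 2262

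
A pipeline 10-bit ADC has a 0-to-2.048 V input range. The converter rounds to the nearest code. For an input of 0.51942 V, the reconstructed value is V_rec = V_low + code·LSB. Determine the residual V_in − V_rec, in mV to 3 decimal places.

-0.580 mV

Step size: 2.048 V ÷ 2^10 = 2.000 mV.
(V_in − V_low)/LSB = (0.51942 − 0)/0.002 = 259.7100 → code 260 (round).
Code 260 maps back to 0 + 260×0.002 V = 0.52 V.
V_in − V_rec = -0.00058 V = -0.580 mV.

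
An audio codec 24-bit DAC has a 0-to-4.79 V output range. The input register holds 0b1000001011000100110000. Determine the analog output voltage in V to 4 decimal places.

0.6117 V

LSB = 4.79 V / 2^24 = 0.29 µV.
Code 0b1000001011000100110000 = 2142512 decimal.
V_out = 0 + 2142512 × 2.85506e-07 V = 0.611701 V.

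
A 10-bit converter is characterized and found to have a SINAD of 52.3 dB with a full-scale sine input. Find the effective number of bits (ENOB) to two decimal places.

ENOB = (SINAD − 1.76) / 6.02 = (52.3 − 1.76)/6.02 = 8.395.

8.40 bits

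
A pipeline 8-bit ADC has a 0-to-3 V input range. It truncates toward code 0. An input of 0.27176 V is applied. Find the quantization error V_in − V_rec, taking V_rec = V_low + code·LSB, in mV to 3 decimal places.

One LSB is 3 V / 256 = 11.719 mV.
(V_in − V_low)/LSB = (0.27176 − 0)/0.0117188 = 23.1902 → code 23 (floor).
Reconstructed: 0.26953125 V.
Difference: 0.00222875 V → 2.229 mV.

2.229 mV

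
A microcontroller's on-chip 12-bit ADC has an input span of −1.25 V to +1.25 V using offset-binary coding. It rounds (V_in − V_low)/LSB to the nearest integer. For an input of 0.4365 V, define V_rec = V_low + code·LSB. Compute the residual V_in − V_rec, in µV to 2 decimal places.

Step size: 2.5 V ÷ 2^12 = 0.610 mV.
(V_in − V_low)/LSB = (0.4365 − (−1.25))/0.000610352 = 2763.1616 → code 2763 (round).
Code 2763 maps back to (−1.25) + 2763×0.000610352 V = 0.43640137 V.
Error = 0.4365 − 0.43640137 = 9.86328e-05 V = 98.63 µV.

98.63 µV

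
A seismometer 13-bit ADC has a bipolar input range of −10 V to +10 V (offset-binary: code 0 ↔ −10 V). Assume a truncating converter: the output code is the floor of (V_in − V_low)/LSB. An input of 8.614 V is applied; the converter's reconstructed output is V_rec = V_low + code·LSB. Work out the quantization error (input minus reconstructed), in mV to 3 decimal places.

One LSB is 20 V / 8192 = 2.441 mV.
Scaled input = 7624.2944 LSBs, so code = 7624.
Code 7624 maps back to (−10) + 7624×0.00244141 V = 8.6132812 V.
Difference: 0.00071875 V → 0.719 mV.

0.719 mV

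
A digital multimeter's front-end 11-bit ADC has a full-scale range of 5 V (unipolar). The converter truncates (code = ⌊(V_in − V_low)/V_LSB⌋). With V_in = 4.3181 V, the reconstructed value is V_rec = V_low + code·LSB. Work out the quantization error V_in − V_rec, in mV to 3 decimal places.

One LSB is 5 V / 2048 = 2.441 mV.
(V_in − V_low)/LSB = (4.3181 − 0)/0.00244141 = 1768.6938 → code 1768 (floor).
Reconstructed: 4.3164062 V.
V_in − V_rec = 0.00169375 V = 1.694 mV.

1.694 mV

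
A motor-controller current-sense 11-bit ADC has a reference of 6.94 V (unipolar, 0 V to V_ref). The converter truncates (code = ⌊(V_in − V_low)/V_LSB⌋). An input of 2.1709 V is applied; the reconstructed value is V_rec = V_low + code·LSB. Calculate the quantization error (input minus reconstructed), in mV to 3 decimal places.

Step size: 6.94 V ÷ 2^11 = 3.389 mV.
Scaled input = 640.6345 LSBs, so code = 640.
Reconstructed: 2.16875 V.
V_in − V_rec = 0.00215 V = 2.150 mV.

2.150 mV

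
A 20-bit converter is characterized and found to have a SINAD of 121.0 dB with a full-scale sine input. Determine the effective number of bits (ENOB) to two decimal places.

ENOB = (SINAD − 1.76) / 6.02 = (121.0 − 1.76)/6.02 = 19.807.

19.81 bits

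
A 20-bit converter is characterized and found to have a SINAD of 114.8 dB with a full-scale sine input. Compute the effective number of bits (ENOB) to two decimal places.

18.78 bits

ENOB = (SINAD − 1.76) / 6.02 = (114.8 − 1.76)/6.02 = 18.777.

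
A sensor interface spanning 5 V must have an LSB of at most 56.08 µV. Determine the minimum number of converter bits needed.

17 bits

Number of steps required ≥ 5 V / 56.08 µV = 89158.35.
Need 2^N ≥ 89158.35; 2^16 = 65536, 2^17 = 131072.
Minimum N = 17.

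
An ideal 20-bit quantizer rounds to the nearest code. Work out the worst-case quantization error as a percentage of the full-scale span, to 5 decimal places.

0.00005 %

Rounding → worst-case error = ½ LSB = V_FS/2^21, so 100/2097152 = 4.76837e-05 % of full scale.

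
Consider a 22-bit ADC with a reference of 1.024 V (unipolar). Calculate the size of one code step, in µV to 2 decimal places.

Full-scale span = 1.024 V.
LSB = 1.024 / 2^22 = 1.024 / 4194304 = 2.44141e-07 V = 0.24 µV.

0.24 µV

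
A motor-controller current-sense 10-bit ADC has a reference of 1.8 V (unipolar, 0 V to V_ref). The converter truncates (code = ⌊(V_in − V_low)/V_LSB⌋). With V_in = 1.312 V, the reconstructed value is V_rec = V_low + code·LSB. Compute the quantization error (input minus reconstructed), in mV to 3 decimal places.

One LSB is 1.8 V / 1024 = 1.758 mV.
(1.312 − 0)/0.00175781 = 746.3822; ⌊·⌋ gives code 746.
V_rec = 0 + 746·0.00175781 = 1.3113281 V.
Error = 1.312 − 1.3113281 = 0.000671875 V = 0.672 mV.

0.672 mV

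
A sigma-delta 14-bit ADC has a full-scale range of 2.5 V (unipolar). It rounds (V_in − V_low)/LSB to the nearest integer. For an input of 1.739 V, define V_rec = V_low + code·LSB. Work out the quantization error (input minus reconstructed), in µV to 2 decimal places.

Step size: 2.5 V ÷ 2^14 = 152.59 µV.
Scaled input = 11396.7104 LSBs, so code = 11397.
V_rec = 0 + 11397·0.000152588 = 1.7390442 V.
Error = 1.739 − 1.7390442 = -4.41895e-05 V = -44.19 µV.

-44.19 µV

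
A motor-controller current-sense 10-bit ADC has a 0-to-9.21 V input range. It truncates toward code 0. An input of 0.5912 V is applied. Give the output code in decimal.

code 65

LSB = 9.21 V / 1024 = 8.994 mV.
(0.5912 − 0) / 0.00899414 = 65.732 LSBs.
⌊·⌋(65.732) = 65.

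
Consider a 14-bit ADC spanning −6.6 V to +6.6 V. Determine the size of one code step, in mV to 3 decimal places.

0.806 mV

Full-scale span = 13.2 V.
LSB = 13.2 / 2^14 = 13.2 / 16384 = 0.000805664 V = 0.806 mV.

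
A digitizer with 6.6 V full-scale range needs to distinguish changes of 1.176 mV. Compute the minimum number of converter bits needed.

13 bits

Number of steps required ≥ 6.6 V / 1.176 mV = 5612.24.
Need 2^N ≥ 5612.24; 2^12 = 4096, 2^13 = 8192.
Minimum N = 13.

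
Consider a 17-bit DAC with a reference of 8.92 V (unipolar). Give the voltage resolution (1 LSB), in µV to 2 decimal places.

Full-scale span = 8.92 V.
LSB = 8.92 / 2^17 = 8.92 / 131072 = 6.80542e-05 V = 68.05 µV.

68.05 µV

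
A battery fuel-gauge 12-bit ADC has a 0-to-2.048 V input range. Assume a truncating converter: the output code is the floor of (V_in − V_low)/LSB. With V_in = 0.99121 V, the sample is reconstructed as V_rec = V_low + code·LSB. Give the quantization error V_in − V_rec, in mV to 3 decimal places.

0.210 mV

LSB = 2.048/2^12 = 0.500 mV.
Scaled input = 1982.4200 LSBs, so code = 1982.
Code 1982 maps back to 0 + 1982×0.0005 V = 0.991 V.
Error = 0.99121 − 0.991 = 0.00021 V = 0.210 mV.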